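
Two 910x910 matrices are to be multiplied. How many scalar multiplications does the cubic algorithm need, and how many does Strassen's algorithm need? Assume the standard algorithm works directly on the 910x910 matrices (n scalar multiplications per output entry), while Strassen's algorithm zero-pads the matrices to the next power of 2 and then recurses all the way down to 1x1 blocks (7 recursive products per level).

Matrix multiplication for 910x910 matrices:

Strassen's algorithm requires power-of-2 dimensions. Pad 910x910 to 1024x1024 (next power of 2).

Standard algorithm: 910^3 = 753571000 multiplications
Strassen's algorithm: 7^(log2(1024)) = 7^10 = 282475249 multiplications
Savings: 753571000 - 282475249 = 471095751 multiplications

Standard: 753571000 multiplications (910^3). Strassen: 282475249 multiplications (7^10, after padding to 1024x1024). Strassen reduces 8 recursive multiplications to 7 at each level.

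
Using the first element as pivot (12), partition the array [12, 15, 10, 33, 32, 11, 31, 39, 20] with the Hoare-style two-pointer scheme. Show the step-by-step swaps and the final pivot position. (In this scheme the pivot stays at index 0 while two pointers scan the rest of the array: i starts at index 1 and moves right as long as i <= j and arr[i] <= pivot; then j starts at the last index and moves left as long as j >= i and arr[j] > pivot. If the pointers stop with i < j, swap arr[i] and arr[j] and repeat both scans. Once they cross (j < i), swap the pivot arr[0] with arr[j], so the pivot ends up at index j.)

Hoare-style two-pointer partition with pivot = 12:

Initial array: [12, 15, 10, 33, 32, 11, 31, 39, 20]

Pointers start at i = 1, j = 8.
i stops at index 1 (arr[1]=15 > 12), j stops at index 5 (arr[5]=11 <= 12): swap arr[1] and arr[5], array becomes [12, 11, 10, 33, 32, 15, 31, 39, 20]
i ends at 3, j ends at 2: the pointers have crossed (j < i), so scanning stops.

Swap pivot arr[0] with arr[2] to place pivot at position 2: [10, 11, 12, 33, 32, 15, 31, 39, 20]
Pivot position: 2

After partitioning with pivot 12, the array becomes [10, 11, 12, 33, 32, 15, 31, 39, 20]. The pivot is placed at index 2. All elements to the left of the pivot are <= 12, and all elements to the right are > 12.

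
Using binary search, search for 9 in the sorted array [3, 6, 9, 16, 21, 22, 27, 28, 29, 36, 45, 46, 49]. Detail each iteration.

Binary search for 9 in [3, 6, 9, 16, 21, 22, 27, 28, 29, 36, 45, 46, 49]:

lo=0, hi=12, mid=6, arr[mid]=27 -> 27 > 9, search left half
lo=0, hi=5, mid=2, arr[mid]=9 -> Found target at index 2!

Binary search finds 9 at index 2 after 2 comparisons. The search repeatedly halves the search space by comparing with the middle element.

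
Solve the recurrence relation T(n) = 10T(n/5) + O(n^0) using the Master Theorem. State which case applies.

Master Theorem for T(n) = 10T(n/5) + O(n^0):

a = 10, b = 5, c = 0
log_b(a) = log_5(10) = 1.4307

Case 1: c = 0 < log_5(10) = 1.4307
T(n) = O(n^(log_5 10))

For T(n) = 10T(n/5) + O(n^0): log_5(10) = 1.4307. This is Case 1 of the Master Theorem (c < log_b(a), work dominated by leaves), giving O(n^(log_5 10)).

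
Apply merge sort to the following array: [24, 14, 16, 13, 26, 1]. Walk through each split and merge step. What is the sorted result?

Merge sort trace:

Split: [24, 14, 16, 13, 26, 1] -> [24, 14, 16] and [13, 26, 1]
  Split: [24, 14, 16] -> [24] and [14, 16]
    Split: [14, 16] -> [14] and [16]
    Merge: [14] + [16] -> [14, 16]
  Merge: [24] + [14, 16] -> [14, 16, 24]
  Split: [13, 26, 1] -> [13] and [26, 1]
    Split: [26, 1] -> [26] and [1]
    Merge: [26] + [1] -> [1, 26]
  Merge: [13] + [1, 26] -> [1, 13, 26]
Merge: [14, 16, 24] + [1, 13, 26] -> [1, 13, 14, 16, 24, 26]

Final sorted array: [1, 13, 14, 16, 24, 26]

The merge sort proceeds by recursively splitting the array and merging sorted halves.
After all merges, the sorted array is [1, 13, 14, 16, 24, 26].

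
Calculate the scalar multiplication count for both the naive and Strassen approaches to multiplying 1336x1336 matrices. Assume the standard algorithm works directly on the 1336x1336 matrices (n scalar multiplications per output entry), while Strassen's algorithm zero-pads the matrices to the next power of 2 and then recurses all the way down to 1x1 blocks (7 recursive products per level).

Matrix multiplication for 1336x1336 matrices:

Strassen's algorithm requires power-of-2 dimensions. Pad 1336x1336 to 2048x2048 (next power of 2).

Standard algorithm: 1336^3 = 2384621056 multiplications
Strassen's algorithm: 7^(log2(2048)) = 7^11 = 1977326743 multiplications
Savings: 2384621056 - 1977326743 = 407294313 multiplications

Standard: 2384621056 multiplications (1336^3). Strassen: 1977326743 multiplications (7^11, after padding to 2048x2048). Strassen reduces 8 recursive multiplications to 7 at each level.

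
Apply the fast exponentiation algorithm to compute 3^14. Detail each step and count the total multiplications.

Computing 3^14 by squaring (build up from 3^1; each line after the first costs one multiplication):

3^1 = 3
3^2 = (3^1)^2 = 3^2 = 9
3^3 = 3 * 3^2 = 3 * 9 = 27
3^6 = (3^3)^2 = 27^2 = 729
3^7 = 3 * 3^6 = 3 * 729 = 2187
3^14 = (3^7)^2 = 2187^2 = 4782969

Result: 4782969
Multiplications needed: 5 (5 lines after 3^1)

3^14 = 4782969. Using exponentiation by squaring, this requires 5 multiplications. The key idea: if the exponent is even, square the half-power; if odd, multiply by the base once.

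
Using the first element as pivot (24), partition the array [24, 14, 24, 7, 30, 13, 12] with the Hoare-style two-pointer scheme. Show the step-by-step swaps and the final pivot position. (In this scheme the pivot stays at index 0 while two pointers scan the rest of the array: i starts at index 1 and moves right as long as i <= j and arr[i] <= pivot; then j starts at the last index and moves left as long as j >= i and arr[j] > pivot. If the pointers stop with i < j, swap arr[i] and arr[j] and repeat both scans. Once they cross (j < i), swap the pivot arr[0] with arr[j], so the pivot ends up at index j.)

Hoare-style two-pointer partition with pivot = 24:

Initial array: [24, 14, 24, 7, 30, 13, 12]

Pointers start at i = 1, j = 6.
i stops at index 4 (arr[4]=30 > 24), j stops at index 6 (arr[6]=12 <= 24): swap arr[4] and arr[6], array becomes [24, 14, 24, 7, 12, 13, 30]
i ends at 6, j ends at 5: the pointers have crossed (j < i), so scanning stops.

Swap pivot arr[0] with arr[5] to place pivot at position 5: [13, 14, 24, 7, 12, 24, 30]
Pivot position: 5

After partitioning with pivot 24, the array becomes [13, 14, 24, 7, 12, 24, 30]. The pivot is placed at index 5. All elements to the left of the pivot are <= 24, and all elements to the right are > 24.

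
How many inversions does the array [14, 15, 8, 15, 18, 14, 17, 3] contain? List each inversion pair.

Finding inversions in [14, 15, 8, 15, 18, 14, 17, 3]:

(0, 2): arr[0]=14 > arr[2]=8
(0, 7): arr[0]=14 > arr[7]=3
(1, 2): arr[1]=15 > arr[2]=8
(1, 5): arr[1]=15 > arr[5]=14
(1, 7): arr[1]=15 > arr[7]=3
(2, 7): arr[2]=8 > arr[7]=3
(3, 5): arr[3]=15 > arr[5]=14
(3, 7): arr[3]=15 > arr[7]=3
(4, 5): arr[4]=18 > arr[5]=14
(4, 6): arr[4]=18 > arr[6]=17
(4, 7): arr[4]=18 > arr[7]=3
(5, 7): arr[5]=14 > arr[7]=3
(6, 7): arr[6]=17 > arr[7]=3

Total inversions: 13

The array has 13 inversion(s): (0,2), (0,7), (1,2), (1,5), (1,7), (2,7), (3,5), (3,7), (4,5), (4,6), (4,7), (5,7), (6,7). Each pair (i,j) satisfies i < j and arr[i] > arr[j].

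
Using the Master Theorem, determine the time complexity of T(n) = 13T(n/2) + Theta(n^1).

Master Theorem for T(n) = 13T(n/2) + O(n^1):

a = 13, b = 2, c = 1
log_b(a) = log_2(13) = 3.7004

Case 1: c = 1 < log_2(13) = 3.7004
T(n) = O(n^(log_2 13))

For T(n) = 13T(n/2) + O(n^1): log_2(13) = 3.7004. This is Case 1 of the Master Theorem (c < log_b(a), work dominated by leaves), giving O(n^(log_2 13)).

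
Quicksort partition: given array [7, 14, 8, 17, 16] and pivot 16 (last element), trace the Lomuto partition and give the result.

Lomuto partition with pivot = 16:

Initial array: [7, 14, 8, 17, 16]

arr[0]=7 <= 16: swap with position 0, array becomes [7, 14, 8, 17, 16]
arr[1]=14 <= 16: swap with position 1, array becomes [7, 14, 8, 17, 16]
arr[2]=8 <= 16: swap with position 2, array becomes [7, 14, 8, 17, 16]
arr[3]=17 > 16: no swap

Place pivot at position 3: [7, 14, 8, 16, 17]
Pivot position: 3

After partitioning with pivot 16, the array becomes [7, 14, 8, 16, 17]. The pivot is placed at index 3. All elements to the left of the pivot are <= 16, and all elements to the right are > 16.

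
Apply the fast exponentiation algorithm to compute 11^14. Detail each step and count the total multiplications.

Computing 11^14 by squaring (build up from 11^1; each line after the first costs one multiplication):

11^1 = 11
11^2 = (11^1)^2 = 11^2 = 121
11^3 = 11 * 11^2 = 11 * 121 = 1331
11^6 = (11^3)^2 = 1331^2 = 1771561
11^7 = 11 * 11^6 = 11 * 1771561 = 19487171
11^14 = (11^7)^2 = 19487171^2 = 379749833583241

Result: 379749833583241
Multiplications needed: 5 (5 lines after 11^1)

11^14 = 379749833583241. Using exponentiation by squaring, this requires 5 multiplications. The key idea: if the exponent is even, square the half-power; if odd, multiply by the base once.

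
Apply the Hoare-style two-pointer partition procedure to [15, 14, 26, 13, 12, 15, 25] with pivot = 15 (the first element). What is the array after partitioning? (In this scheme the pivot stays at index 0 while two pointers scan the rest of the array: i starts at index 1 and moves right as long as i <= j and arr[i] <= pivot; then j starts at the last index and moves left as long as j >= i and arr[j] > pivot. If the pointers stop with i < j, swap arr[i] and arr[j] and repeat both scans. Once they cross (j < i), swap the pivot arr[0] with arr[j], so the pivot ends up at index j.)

Hoare-style two-pointer partition with pivot = 15:

Initial array: [15, 14, 26, 13, 12, 15, 25]

Pointers start at i = 1, j = 6.
i stops at index 2 (arr[2]=26 > 15), j stops at index 5 (arr[5]=15 <= 15): swap arr[2] and arr[5], array becomes [15, 14, 15, 13, 12, 26, 25]
i ends at 5, j ends at 4: the pointers have crossed (j < i), so scanning stops.

Swap pivot arr[0] with arr[4] to place pivot at position 4: [12, 14, 15, 13, 15, 26, 25]
Pivot position: 4

After partitioning with pivot 15, the array becomes [12, 14, 15, 13, 15, 26, 25]. The pivot is placed at index 4. All elements to the left of the pivot are <= 15, and all elements to the right are > 15.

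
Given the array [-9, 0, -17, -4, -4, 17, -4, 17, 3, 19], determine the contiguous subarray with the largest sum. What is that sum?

Using Kadane's algorithm on [-9, 0, -17, -4, -4, 17, -4, 17, 3, 19]:

Scanning through the array:
Position 1 (value 0): max_ending_here = 0, max_so_far = 0
Position 2 (value -17): max_ending_here = -17, max_so_far = 0
Position 3 (value -4): max_ending_here = -4, max_so_far = 0
Position 4 (value -4): max_ending_here = -4, max_so_far = 0
Position 5 (value 17): max_ending_here = 17, max_so_far = 17
Position 6 (value -4): max_ending_here = 13, max_so_far = 17
Position 7 (value 17): max_ending_here = 30, max_so_far = 30
Position 8 (value 3): max_ending_here = 33, max_so_far = 33
Position 9 (value 19): max_ending_here = 52, max_so_far = 52

Maximum subarray: [17, -4, 17, 3, 19]
Maximum sum: 52

The maximum subarray is [17, -4, 17, 3, 19] with sum 52. This subarray runs from index 5 to index 9.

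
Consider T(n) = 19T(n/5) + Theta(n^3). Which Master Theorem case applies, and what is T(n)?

Master Theorem for T(n) = 19T(n/5) + O(n^3):

a = 19, b = 5, c = 3
log_b(a) = log_5(19) = 1.8295

Case 3: c = 3 > log_5(19) = 1.8295
T(n) = O(n^3) = O(n^3)

For T(n) = 19T(n/5) + O(n^3): log_5(19) = 1.8295. This is Case 3 of the Master Theorem (c > log_b(a), work dominated by root), giving O(n^3).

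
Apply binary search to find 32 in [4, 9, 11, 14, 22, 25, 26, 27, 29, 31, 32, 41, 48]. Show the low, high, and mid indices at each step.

Binary search for 32 in [4, 9, 11, 14, 22, 25, 26, 27, 29, 31, 32, 41, 48]:

lo=0, hi=12, mid=6, arr[mid]=26 -> 26 < 32, search right half
lo=7, hi=12, mid=9, arr[mid]=31 -> 31 < 32, search right half
lo=10, hi=12, mid=11, arr[mid]=41 -> 41 > 32, search left half
lo=10, hi=10, mid=10, arr[mid]=32 -> Found target at index 10!

Binary search finds 32 at index 10 after 4 comparisons. The search repeatedly halves the search space by comparing with the middle element.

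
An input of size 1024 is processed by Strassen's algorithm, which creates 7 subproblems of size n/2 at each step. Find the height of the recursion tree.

For divide and conquer with division factor 2:

Problem sizes at each level:
Level 0: 1024
Level 1: 512
Level 2: 256
Level 3: 128
Level 4: 64
Level 5: 32
Level 6: 16
Level 7: 8
Level 8: 4
Level 9: 2
Level 10: 1

The root is level 0 and the size-1 base case is level 10 (the tree spans levels 0 through 10, i.e. 11 levels counting the root), so the depth is the number of divisions: log_2(1024) = 10

The recursion tree depth is log_2(1024) = 10. At each level, the problem size is divided by 2, so it takes 10 divisions to reduce to a base case of size 1. The algorithm makes 7 recursive calls at each level.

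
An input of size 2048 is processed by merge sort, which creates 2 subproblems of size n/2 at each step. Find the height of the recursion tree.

For divide and conquer with division factor 2:

Problem sizes at each level:
Level 0: 2048
Level 1: 1024
Level 2: 512
Level 3: 256
Level 4: 128
Level 5: 64
Level 6: 32
Level 7: 16
Level 8: 8
Level 9: 4
Level 10: 2
Level 11: 1

The root is level 0 and the size-1 base case is level 11 (the tree spans levels 0 through 11, i.e. 12 levels counting the root), so the depth is the number of divisions: log_2(2048) = 11

The recursion tree depth is log_2(2048) = 11. At each level, the problem size is divided by 2, so it takes 11 divisions to reduce to a base case of size 1. The algorithm makes 2 recursive calls at each level.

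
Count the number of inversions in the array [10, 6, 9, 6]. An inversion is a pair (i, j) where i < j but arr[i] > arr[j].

Finding inversions in [10, 6, 9, 6]:

(0, 1): arr[0]=10 > arr[1]=6
(0, 2): arr[0]=10 > arr[2]=9
(0, 3): arr[0]=10 > arr[3]=6
(2, 3): arr[2]=9 > arr[3]=6

Total inversions: 4

The array has 4 inversion(s): (0,1), (0,2), (0,3), (2,3). Each pair (i,j) satisfies i < j and arr[i] > arr[j].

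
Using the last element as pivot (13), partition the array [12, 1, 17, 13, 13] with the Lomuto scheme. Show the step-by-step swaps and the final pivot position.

Lomuto partition with pivot = 13:

Initial array: [12, 1, 17, 13, 13]

arr[0]=12 <= 13: swap with position 0, array becomes [12, 1, 17, 13, 13]
arr[1]=1 <= 13: swap with position 1, array becomes [12, 1, 17, 13, 13]
arr[2]=17 > 13: no swap
arr[3]=13 <= 13: swap with position 2, array becomes [12, 1, 13, 17, 13]

Place pivot at position 3: [12, 1, 13, 13, 17]
Pivot position: 3

After partitioning with pivot 13, the array becomes [12, 1, 13, 13, 17]. The pivot is placed at index 3. All elements to the left of the pivot are <= 13, and all elements to the right are > 13.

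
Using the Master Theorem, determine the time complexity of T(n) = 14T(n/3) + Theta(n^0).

Master Theorem for T(n) = 14T(n/3) + O(n^0):

a = 14, b = 3, c = 0
log_b(a) = log_3(14) = 2.4022

Case 1: c = 0 < log_3(14) = 2.4022
T(n) = O(n^(log_3 14))

For T(n) = 14T(n/3) + O(n^0): log_3(14) = 2.4022. This is Case 1 of the Master Theorem (c < log_b(a), work dominated by leaves), giving O(n^(log_3 14)).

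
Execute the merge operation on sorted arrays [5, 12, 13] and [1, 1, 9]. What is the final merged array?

Merging process:

Compare 5 vs 1: take 1 from right. Merged: [1]
Compare 5 vs 1: take 1 from right. Merged: [1, 1]
Compare 5 vs 9: take 5 from left. Merged: [1, 1, 5]
Compare 12 vs 9: take 9 from right. Merged: [1, 1, 5, 9]
Append remaining from left: [12, 13]. Merged: [1, 1, 5, 9, 12, 13]

Final merged array: [1, 1, 5, 9, 12, 13]
Total comparisons: 4

The merged array is [1, 1, 5, 9, 12, 13], requiring 4 comparisons. The merge step runs in O(n) time where n is the total number of elements.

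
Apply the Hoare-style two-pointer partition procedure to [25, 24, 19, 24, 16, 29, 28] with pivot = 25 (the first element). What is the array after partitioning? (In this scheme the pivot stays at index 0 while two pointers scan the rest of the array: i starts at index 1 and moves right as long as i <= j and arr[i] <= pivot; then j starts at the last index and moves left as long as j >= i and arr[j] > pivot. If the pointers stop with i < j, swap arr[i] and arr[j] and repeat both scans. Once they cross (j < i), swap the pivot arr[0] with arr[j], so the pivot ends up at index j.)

Hoare-style two-pointer partition with pivot = 25:

Initial array: [25, 24, 19, 24, 16, 29, 28]

Pointers start at i = 1, j = 6.
i ends at 5, j ends at 4: the pointers have crossed (j < i), so scanning stops.

Swap pivot arr[0] with arr[4] to place pivot at position 4: [16, 24, 19, 24, 25, 29, 28]
Pivot position: 4

After partitioning with pivot 25, the array becomes [16, 24, 19, 24, 25, 29, 28]. The pivot is placed at index 4. All elements to the left of the pivot are <= 25, and all elements to the right are > 25.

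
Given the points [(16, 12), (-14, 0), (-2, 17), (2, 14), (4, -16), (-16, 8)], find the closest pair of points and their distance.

Computing all pairwise distances among 6 points:

d((16, 12), (-14, 0)) = 32.311
d((16, 12), (-2, 17)) = 18.6815
d((16, 12), (2, 14)) = 14.1421
d((16, 12), (4, -16)) = 30.4631
d((16, 12), (-16, 8)) = 32.249
d((-14, 0), (-2, 17)) = 20.8087
d((-14, 0), (2, 14)) = 21.2603
d((-14, 0), (4, -16)) = 24.0832
d((-14, 0), (-16, 8)) = 8.2462
d((-2, 17), (2, 14)) = 5.0 <-- minimum
d((-2, 17), (4, -16)) = 33.541
d((-2, 17), (-16, 8)) = 16.6433
d((2, 14), (4, -16)) = 30.0666
d((2, 14), (-16, 8)) = 18.9737
d((4, -16), (-16, 8)) = 31.241

Closest pair: (-2, 17) and (2, 14) with distance 5.0

The closest pair is (-2, 17) and (2, 14) with Euclidean distance 5.0. For 6 points, brute-force pairwise comparison is shown above. For large n, the divide-and-conquer algorithm (sort by x, recurse on halves, check the dividing strip) achieves O(n log n).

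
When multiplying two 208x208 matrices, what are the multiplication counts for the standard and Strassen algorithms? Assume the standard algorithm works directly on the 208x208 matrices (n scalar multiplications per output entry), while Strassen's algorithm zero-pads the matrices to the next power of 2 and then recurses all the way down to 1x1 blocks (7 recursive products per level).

Matrix multiplication for 208x208 matrices:

Strassen's algorithm requires power-of-2 dimensions. Pad 208x208 to 256x256 (next power of 2).

Standard algorithm: 208^3 = 8998912 multiplications
Strassen's algorithm: 7^(log2(256)) = 7^8 = 5764801 multiplications
Savings: 8998912 - 5764801 = 3234111 multiplications

Standard: 8998912 multiplications (208^3). Strassen: 5764801 multiplications (7^8, after padding to 256x256). Strassen reduces 8 recursive multiplications to 7 at each level.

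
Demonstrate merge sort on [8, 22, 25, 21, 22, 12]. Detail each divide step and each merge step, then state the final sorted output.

Merge sort trace:

Split: [8, 22, 25, 21, 22, 12] -> [8, 22, 25] and [21, 22, 12]
  Split: [8, 22, 25] -> [8] and [22, 25]
    Split: [22, 25] -> [22] and [25]
    Merge: [22] + [25] -> [22, 25]
  Merge: [8] + [22, 25] -> [8, 22, 25]
  Split: [21, 22, 12] -> [21] and [22, 12]
    Split: [22, 12] -> [22] and [12]
    Merge: [22] + [12] -> [12, 22]
  Merge: [21] + [12, 22] -> [12, 21, 22]
Merge: [8, 22, 25] + [12, 21, 22] -> [8, 12, 21, 22, 22, 25]

Final sorted array: [8, 12, 21, 22, 22, 25]

The merge sort proceeds by recursively splitting the array and merging sorted halves.
After all merges, the sorted array is [8, 12, 21, 22, 22, 25].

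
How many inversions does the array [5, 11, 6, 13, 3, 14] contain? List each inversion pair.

Finding inversions in [5, 11, 6, 13, 3, 14]:

(0, 4): arr[0]=5 > arr[4]=3
(1, 2): arr[1]=11 > arr[2]=6
(1, 4): arr[1]=11 > arr[4]=3
(2, 4): arr[2]=6 > arr[4]=3
(3, 4): arr[3]=13 > arr[4]=3

Total inversions: 5

The array has 5 inversion(s): (0,4), (1,2), (1,4), (2,4), (3,4). Each pair (i,j) satisfies i < j and arr[i] > arr[j].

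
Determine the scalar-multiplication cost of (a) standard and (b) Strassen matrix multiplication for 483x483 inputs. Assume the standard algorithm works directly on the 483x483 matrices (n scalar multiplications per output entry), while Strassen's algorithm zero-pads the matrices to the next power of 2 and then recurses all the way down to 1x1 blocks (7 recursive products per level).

Matrix multiplication for 483x483 matrices:

Strassen's algorithm requires power-of-2 dimensions. Pad 483x483 to 512x512 (next power of 2).

Standard algorithm: 483^3 = 112678587 multiplications
Strassen's algorithm: 7^(log2(512)) = 7^9 = 40353607 multiplications
Savings: 112678587 - 40353607 = 72324980 multiplications

Standard: 112678587 multiplications (483^3). Strassen: 40353607 multiplications (7^9, after padding to 512x512). Strassen reduces 8 recursive multiplications to 7 at each level.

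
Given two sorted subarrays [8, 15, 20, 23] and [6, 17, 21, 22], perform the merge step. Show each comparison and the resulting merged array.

Merging process:

Compare 8 vs 6: take 6 from right. Merged: [6]
Compare 8 vs 17: take 8 from left. Merged: [6, 8]
Compare 15 vs 17: take 15 from left. Merged: [6, 8, 15]
Compare 20 vs 17: take 17 from right. Merged: [6, 8, 15, 17]
Compare 20 vs 21: take 20 from left. Merged: [6, 8, 15, 17, 20]
Compare 23 vs 21: take 21 from right. Merged: [6, 8, 15, 17, 20, 21]
Compare 23 vs 22: take 22 from right. Merged: [6, 8, 15, 17, 20, 21, 22]
Append remaining from left: [23]. Merged: [6, 8, 15, 17, 20, 21, 22, 23]

Final merged array: [6, 8, 15, 17, 20, 21, 22, 23]
Total comparisons: 7

The merged array is [6, 8, 15, 17, 20, 21, 22, 23], requiring 7 comparisons. The merge step runs in O(n) time where n is the total number of elements.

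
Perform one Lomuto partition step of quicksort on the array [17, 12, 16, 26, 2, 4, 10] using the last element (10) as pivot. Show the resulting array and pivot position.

Lomuto partition with pivot = 10:

Initial array: [17, 12, 16, 26, 2, 4, 10]

arr[0]=17 > 10: no swap
arr[1]=12 > 10: no swap
arr[2]=16 > 10: no swap
arr[3]=26 > 10: no swap
arr[4]=2 <= 10: swap with position 0, array becomes [2, 12, 16, 26, 17, 4, 10]
arr[5]=4 <= 10: swap with position 1, array becomes [2, 4, 16, 26, 17, 12, 10]

Place pivot at position 2: [2, 4, 10, 26, 17, 12, 16]
Pivot position: 2

After partitioning with pivot 10, the array becomes [2, 4, 10, 26, 17, 12, 16]. The pivot is placed at index 2. All elements to the left of the pivot are <= 10, and all elements to the right are > 10.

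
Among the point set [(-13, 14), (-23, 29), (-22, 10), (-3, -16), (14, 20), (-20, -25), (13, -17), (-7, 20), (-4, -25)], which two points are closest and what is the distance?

Computing all pairwise distances among 9 points:

d((-13, 14), (-23, 29)) = 18.0278
d((-13, 14), (-22, 10)) = 9.8489
d((-13, 14), (-3, -16)) = 31.6228
d((-13, 14), (14, 20)) = 27.6586
d((-13, 14), (-20, -25)) = 39.6232
d((-13, 14), (13, -17)) = 40.4599
d((-13, 14), (-7, 20)) = 8.4853 <-- minimum
d((-13, 14), (-4, -25)) = 40.025
d((-23, 29), (-22, 10)) = 19.0263
d((-23, 29), (-3, -16)) = 49.2443
d((-23, 29), (14, 20)) = 38.0789
d((-23, 29), (-20, -25)) = 54.0833
d((-23, 29), (13, -17)) = 58.4123
d((-23, 29), (-7, 20)) = 18.3576
d((-23, 29), (-4, -25)) = 57.2451
d((-22, 10), (-3, -16)) = 32.2025
d((-22, 10), (14, 20)) = 37.3631
d((-22, 10), (-20, -25)) = 35.0571
d((-22, 10), (13, -17)) = 44.2041
d((-22, 10), (-7, 20)) = 18.0278
d((-22, 10), (-4, -25)) = 39.3573
d((-3, -16), (14, 20)) = 39.8121
d((-3, -16), (-20, -25)) = 19.2354
d((-3, -16), (13, -17)) = 16.0312
d((-3, -16), (-7, 20)) = 36.2215
d((-3, -16), (-4, -25)) = 9.0554
d((14, 20), (-20, -25)) = 56.4004
d((14, 20), (13, -17)) = 37.0135
d((14, 20), (-7, 20)) = 21.0
d((14, 20), (-4, -25)) = 48.4665
d((-20, -25), (13, -17)) = 33.9559
d((-20, -25), (-7, 20)) = 46.8402
d((-20, -25), (-4, -25)) = 16.0
d((13, -17), (-7, 20)) = 42.0595
d((13, -17), (-4, -25)) = 18.7883
d((-7, 20), (-4, -25)) = 45.0999

Closest pair: (-13, 14) and (-7, 20) with distance 8.4853

The closest pair is (-13, 14) and (-7, 20) with Euclidean distance 8.4853. For 9 points, brute-force pairwise comparison is shown above. For large n, the divide-and-conquer algorithm (sort by x, recurse on halves, check the dividing strip) achieves O(n log n).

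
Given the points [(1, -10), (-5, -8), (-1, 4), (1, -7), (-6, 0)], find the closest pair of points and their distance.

Computing all pairwise distances among 5 points:

d((1, -10), (-5, -8)) = 6.3246
d((1, -10), (-1, 4)) = 14.1421
d((1, -10), (1, -7)) = 3.0 <-- minimum
d((1, -10), (-6, 0)) = 12.2066
d((-5, -8), (-1, 4)) = 12.6491
d((-5, -8), (1, -7)) = 6.0828
d((-5, -8), (-6, 0)) = 8.0623
d((-1, 4), (1, -7)) = 11.1803
d((-1, 4), (-6, 0)) = 6.4031
d((1, -7), (-6, 0)) = 9.8995

Closest pair: (1, -10) and (1, -7) with distance 3.0

The closest pair is (1, -10) and (1, -7) with Euclidean distance 3.0. For 5 points, brute-force pairwise comparison is shown above. For large n, the divide-and-conquer algorithm (sort by x, recurse on halves, check the dividing strip) achieves O(n log n).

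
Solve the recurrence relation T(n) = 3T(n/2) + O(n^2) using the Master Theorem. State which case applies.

Master Theorem for T(n) = 3T(n/2) + O(n^2):

a = 3, b = 2, c = 2
log_b(a) = log_2(3) = 1.5850

Case 3: c = 2 > log_2(3) = 1.5850
T(n) = O(n^2) = O(n^2)

For T(n) = 3T(n/2) + O(n^2): log_2(3) = 1.5850. This is Case 3 of the Master Theorem (c > log_b(a), work dominated by root), giving O(n^2).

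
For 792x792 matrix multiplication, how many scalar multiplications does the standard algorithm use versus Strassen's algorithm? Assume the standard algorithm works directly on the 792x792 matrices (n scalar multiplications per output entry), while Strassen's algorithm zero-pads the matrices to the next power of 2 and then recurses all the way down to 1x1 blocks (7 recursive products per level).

Matrix multiplication for 792x792 matrices:

Strassen's algorithm requires power-of-2 dimensions. Pad 792x792 to 1024x1024 (next power of 2).

Standard algorithm: 792^3 = 496793088 multiplications
Strassen's algorithm: 7^(log2(1024)) = 7^10 = 282475249 multiplications
Savings: 496793088 - 282475249 = 214317839 multiplications

Standard: 496793088 multiplications (792^3). Strassen: 282475249 multiplications (7^10, after padding to 1024x1024). Strassen reduces 8 recursive multiplications to 7 at each level.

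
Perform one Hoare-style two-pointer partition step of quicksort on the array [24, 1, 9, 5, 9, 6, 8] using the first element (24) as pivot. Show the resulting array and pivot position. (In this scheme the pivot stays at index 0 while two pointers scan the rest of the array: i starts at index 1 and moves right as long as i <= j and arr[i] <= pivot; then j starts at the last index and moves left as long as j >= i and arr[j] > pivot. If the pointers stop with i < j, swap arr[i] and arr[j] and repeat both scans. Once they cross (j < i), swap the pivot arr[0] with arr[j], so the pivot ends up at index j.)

Hoare-style two-pointer partition with pivot = 24:

Initial array: [24, 1, 9, 5, 9, 6, 8]

Pointers start at i = 1, j = 6.
i ends at 7, j ends at 6: the pointers have crossed (j < i), so scanning stops.

Swap pivot arr[0] with arr[6] to place pivot at position 6: [8, 1, 9, 5, 9, 6, 24]
Pivot position: 6

After partitioning with pivot 24, the array becomes [8, 1, 9, 5, 9, 6, 24]. The pivot is placed at index 6. All elements to the left of the pivot are <= 24, and all elements to the right are > 24.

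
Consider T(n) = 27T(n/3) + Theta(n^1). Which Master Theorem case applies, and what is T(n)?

Master Theorem for T(n) = 27T(n/3) + O(n^1):

a = 27, b = 3, c = 1
log_b(a) = log_3(27) = 3.0000

Case 1: c = 1 < log_3(27) = 3.0000
T(n) = O(n^(log_3 27)) = O(n^3)

For T(n) = 27T(n/3) + O(n^1): log_3(27) = 3.0000. This is Case 1 of the Master Theorem (c < log_b(a), work dominated by leaves), giving O(n^3).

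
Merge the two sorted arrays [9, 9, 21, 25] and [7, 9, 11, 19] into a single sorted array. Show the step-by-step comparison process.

Merging process:

Compare 9 vs 7: take 7 from right. Merged: [7]
Compare 9 vs 9: take 9 from left. Merged: [7, 9]
Compare 9 vs 9: take 9 from left. Merged: [7, 9, 9]
Compare 21 vs 9: take 9 from right. Merged: [7, 9, 9, 9]
Compare 21 vs 11: take 11 from right. Merged: [7, 9, 9, 9, 11]
Compare 21 vs 19: take 19 from right. Merged: [7, 9, 9, 9, 11, 19]
Append remaining from left: [21, 25]. Merged: [7, 9, 9, 9, 11, 19, 21, 25]

Final merged array: [7, 9, 9, 9, 11, 19, 21, 25]
Total comparisons: 6

The merged array is [7, 9, 9, 9, 11, 19, 21, 25], requiring 6 comparisons. The merge step runs in O(n) time where n is the total number of elements.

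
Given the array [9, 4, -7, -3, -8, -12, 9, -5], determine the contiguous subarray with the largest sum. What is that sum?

Using Kadane's algorithm on [9, 4, -7, -3, -8, -12, 9, -5]:

Scanning through the array:
Position 1 (value 4): max_ending_here = 13, max_so_far = 13
Position 2 (value -7): max_ending_here = 6, max_so_far = 13
Position 3 (value -3): max_ending_here = 3, max_so_far = 13
Position 4 (value -8): max_ending_here = -5, max_so_far = 13
Position 5 (value -12): max_ending_here = -12, max_so_far = 13
Position 6 (value 9): max_ending_here = 9, max_so_far = 13
Position 7 (value -5): max_ending_here = 4, max_so_far = 13

Maximum subarray: [9, 4]
Maximum sum: 13

The maximum subarray is [9, 4] with sum 13. This subarray runs from index 0 to index 1.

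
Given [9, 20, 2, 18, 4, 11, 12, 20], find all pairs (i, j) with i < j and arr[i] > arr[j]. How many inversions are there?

Finding inversions in [9, 20, 2, 18, 4, 11, 12, 20]:

(0, 2): arr[0]=9 > arr[2]=2
(0, 4): arr[0]=9 > arr[4]=4
(1, 2): arr[1]=20 > arr[2]=2
(1, 3): arr[1]=20 > arr[3]=18
(1, 4): arr[1]=20 > arr[4]=4
(1, 5): arr[1]=20 > arr[5]=11
(1, 6): arr[1]=20 > arr[6]=12
(3, 4): arr[3]=18 > arr[4]=4
(3, 5): arr[3]=18 > arr[5]=11
(3, 6): arr[3]=18 > arr[6]=12

Total inversions: 10

The array has 10 inversion(s): (0,2), (0,4), (1,2), (1,3), (1,4), (1,5), (1,6), (3,4), (3,5), (3,6). Each pair (i,j) satisfies i < j and arr[i] > arr[j].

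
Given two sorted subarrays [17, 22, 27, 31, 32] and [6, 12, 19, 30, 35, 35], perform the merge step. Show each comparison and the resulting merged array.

Merging process:

Compare 17 vs 6: take 6 from right. Merged: [6]
Compare 17 vs 12: take 12 from right. Merged: [6, 12]
Compare 17 vs 19: take 17 from left. Merged: [6, 12, 17]
Compare 22 vs 19: take 19 from right. Merged: [6, 12, 17, 19]
Compare 22 vs 30: take 22 from left. Merged: [6, 12, 17, 19, 22]
Compare 27 vs 30: take 27 from left. Merged: [6, 12, 17, 19, 22, 27]
Compare 31 vs 30: take 30 from right. Merged: [6, 12, 17, 19, 22, 27, 30]
Compare 31 vs 35: take 31 from left. Merged: [6, 12, 17, 19, 22, 27, 30, 31]
Compare 32 vs 35: take 32 from left. Merged: [6, 12, 17, 19, 22, 27, 30, 31, 32]
Append remaining from right: [35, 35]. Merged: [6, 12, 17, 19, 22, 27, 30, 31, 32, 35, 35]

Final merged array: [6, 12, 17, 19, 22, 27, 30, 31, 32, 35, 35]
Total comparisons: 9

The merged array is [6, 12, 17, 19, 22, 27, 30, 31, 32, 35, 35], requiring 9 comparisons. The merge step runs in O(n) time where n is the total number of elements.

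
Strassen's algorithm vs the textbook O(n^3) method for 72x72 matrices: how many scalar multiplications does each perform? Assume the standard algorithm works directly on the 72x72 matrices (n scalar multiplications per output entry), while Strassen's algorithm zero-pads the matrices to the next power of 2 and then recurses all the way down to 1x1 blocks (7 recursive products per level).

Matrix multiplication for 72x72 matrices:

Strassen's algorithm requires power-of-2 dimensions. Pad 72x72 to 128x128 (next power of 2).

Standard algorithm: 72^3 = 373248 multiplications
Strassen's algorithm: 7^(log2(128)) = 7^7 = 823543 multiplications
Difference: 373248 - 823543 = -450295 (Strassen uses MORE here due to padding overhead — for small or just-over-power-of-2 n, padding can outweigh the per-level savings)

Standard: 373248 multiplications (72^3). Strassen: 823543 multiplications (7^7, after padding to 128x128). Strassen reduces 8 recursive multiplications to 7 at each level.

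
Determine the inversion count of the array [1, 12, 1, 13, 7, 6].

Finding inversions in [1, 12, 1, 13, 7, 6]:

(1, 2): arr[1]=12 > arr[2]=1
(1, 4): arr[1]=12 > arr[4]=7
(1, 5): arr[1]=12 > arr[5]=6
(3, 4): arr[3]=13 > arr[4]=7
(3, 5): arr[3]=13 > arr[5]=6
(4, 5): arr[4]=7 > arr[5]=6

Total inversions: 6

The array has 6 inversion(s): (1,2), (1,4), (1,5), (3,4), (3,5), (4,5). Each pair (i,j) satisfies i < j and arr[i] > arr[j].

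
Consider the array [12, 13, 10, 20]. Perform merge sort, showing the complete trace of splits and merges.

Merge sort trace:

Split: [12, 13, 10, 20] -> [12, 13] and [10, 20]
  Split: [12, 13] -> [12] and [13]
  Merge: [12] + [13] -> [12, 13]
  Split: [10, 20] -> [10] and [20]
  Merge: [10] + [20] -> [10, 20]
Merge: [12, 13] + [10, 20] -> [10, 12, 13, 20]

Final sorted array: [10, 12, 13, 20]

The merge sort proceeds by recursively splitting the array and merging sorted halves.
After all merges, the sorted array is [10, 12, 13, 20].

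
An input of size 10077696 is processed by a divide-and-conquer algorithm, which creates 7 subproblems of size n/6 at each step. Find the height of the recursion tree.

For divide and conquer with division factor 6:

Problem sizes at each level:
Level 0: 10077696
Level 1: 1679616
Level 2: 279936
Level 3: 46656
Level 4: 7776
Level 5: 1296
Level 6: 216
Level 7: 36
Level 8: 6
Level 9: 1

The root is level 0 and the size-1 base case is level 9 (the tree spans levels 0 through 9, i.e. 10 levels counting the root), so the depth is the number of divisions: log_6(10077696) = 9

The recursion tree depth is log_6(10077696) = 9. At each level, the problem size is divided by 6, so it takes 9 divisions to reduce to a base case of size 1. The algorithm makes 7 recursive calls at each level.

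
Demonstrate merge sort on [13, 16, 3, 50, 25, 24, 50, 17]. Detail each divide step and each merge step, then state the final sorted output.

Merge sort trace:

Split: [13, 16, 3, 50, 25, 24, 50, 17] -> [13, 16, 3, 50] and [25, 24, 50, 17]
  Split: [13, 16, 3, 50] -> [13, 16] and [3, 50]
    Split: [13, 16] -> [13] and [16]
    Merge: [13] + [16] -> [13, 16]
    Split: [3, 50] -> [3] and [50]
    Merge: [3] + [50] -> [3, 50]
  Merge: [13, 16] + [3, 50] -> [3, 13, 16, 50]
  Split: [25, 24, 50, 17] -> [25, 24] and [50, 17]
    Split: [25, 24] -> [25] and [24]
    Merge: [25] + [24] -> [24, 25]
    Split: [50, 17] -> [50] and [17]
    Merge: [50] + [17] -> [17, 50]
  Merge: [24, 25] + [17, 50] -> [17, 24, 25, 50]
Merge: [3, 13, 16, 50] + [17, 24, 25, 50] -> [3, 13, 16, 17, 24, 25, 50, 50]

Final sorted array: [3, 13, 16, 17, 24, 25, 50, 50]

The merge sort proceeds by recursively splitting the array and merging sorted halves.
After all merges, the sorted array is [3, 13, 16, 17, 24, 25, 50, 50].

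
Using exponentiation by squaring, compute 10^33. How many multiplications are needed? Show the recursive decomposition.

Computing 10^33 by squaring (build up from 10^1; each line after the first costs one multiplication):

10^1 = 10
10^2 = (10^1)^2 = 10^2 = 100
10^4 = (10^2)^2 = 100^2 = 10000
10^8 = (10^4)^2 = 10000^2 = 100000000
10^16 = (10^8)^2 = 100000000^2 = 10000000000000000
10^32 = (10^16)^2 = 10000000000000000^2 = 100000000000000000000000000000000
10^33 = 10 * 10^32 = 10 * 100000000000000000000000000000000 = 1000000000000000000000000000000000

Result: 1000000000000000000000000000000000
Multiplications needed: 6 (6 lines after 10^1)

10^33 = 1000000000000000000000000000000000. Using exponentiation by squaring, this requires 6 multiplications. The key idea: if the exponent is even, square the half-power; if odd, multiply by the base once.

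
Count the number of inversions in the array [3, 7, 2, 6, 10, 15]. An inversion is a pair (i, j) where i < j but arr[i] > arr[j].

Finding inversions in [3, 7, 2, 6, 10, 15]:

(0, 2): arr[0]=3 > arr[2]=2
(1, 2): arr[1]=7 > arr[2]=2
(1, 3): arr[1]=7 > arr[3]=6

Total inversions: 3

The array has 3 inversion(s): (0,2), (1,2), (1,3). Each pair (i,j) satisfies i < j and arr[i] > arr[j].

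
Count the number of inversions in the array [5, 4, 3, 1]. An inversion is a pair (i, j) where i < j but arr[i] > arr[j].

Finding inversions in [5, 4, 3, 1]:

(0, 1): arr[0]=5 > arr[1]=4
(0, 2): arr[0]=5 > arr[2]=3
(0, 3): arr[0]=5 > arr[3]=1
(1, 2): arr[1]=4 > arr[2]=3
(1, 3): arr[1]=4 > arr[3]=1
(2, 3): arr[2]=3 > arr[3]=1

Total inversions: 6

The array has 6 inversion(s): (0,1), (0,2), (0,3), (1,2), (1,3), (2,3). Each pair (i,j) satisfies i < j and arr[i] > arr[j].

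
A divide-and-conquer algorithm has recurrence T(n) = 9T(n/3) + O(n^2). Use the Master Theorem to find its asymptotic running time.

Master Theorem for T(n) = 9T(n/3) + O(n^2):

a = 9, b = 3, c = 2
log_b(a) = log_3(9) = 2.0000

Case 2: c = 2 = log_3(9) = 2.0000
T(n) = O(n^2 log n) = O(n^2 log n)

For T(n) = 9T(n/3) + O(n^2): log_3(9) = 2.0000. This is Case 2 of the Master Theorem (c = log_b(a), equal work at all levels), giving O(n^2 log n).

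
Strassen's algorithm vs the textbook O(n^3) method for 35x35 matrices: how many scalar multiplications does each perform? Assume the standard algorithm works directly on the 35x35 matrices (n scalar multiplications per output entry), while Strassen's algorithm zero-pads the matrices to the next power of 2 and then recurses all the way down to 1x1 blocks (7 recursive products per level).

Matrix multiplication for 35x35 matrices:

Strassen's algorithm requires power-of-2 dimensions. Pad 35x35 to 64x64 (next power of 2).

Standard algorithm: 35^3 = 42875 multiplications
Strassen's algorithm: 7^(log2(64)) = 7^6 = 117649 multiplications
Difference: 42875 - 117649 = -74774 (Strassen uses MORE here due to padding overhead — for small or just-over-power-of-2 n, padding can outweigh the per-level savings)

Standard: 42875 multiplications (35^3). Strassen: 117649 multiplications (7^6, after padding to 64x64). Strassen reduces 8 recursive multiplications to 7 at each level.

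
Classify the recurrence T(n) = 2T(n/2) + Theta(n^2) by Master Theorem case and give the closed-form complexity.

Master Theorem for T(n) = 2T(n/2) + O(n^2):

a = 2, b = 2, c = 2
log_b(a) = log_2(2) = 1.0000

Case 3: c = 2 > log_2(2) = 1.0000
T(n) = O(n^2) = O(n^2)

For T(n) = 2T(n/2) + O(n^2): log_2(2) = 1.0000. This is Case 3 of the Master Theorem (c > log_b(a), work dominated by root), giving O(n^2).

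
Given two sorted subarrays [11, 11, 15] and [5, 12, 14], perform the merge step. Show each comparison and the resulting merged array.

Merging process:

Compare 11 vs 5: take 5 from right. Merged: [5]
Compare 11 vs 12: take 11 from left. Merged: [5, 11]
Compare 11 vs 12: take 11 from left. Merged: [5, 11, 11]
Compare 15 vs 12: take 12 from right. Merged: [5, 11, 11, 12]
Compare 15 vs 14: take 14 from right. Merged: [5, 11, 11, 12, 14]
Append remaining from left: [15]. Merged: [5, 11, 11, 12, 14, 15]

Final merged array: [5, 11, 11, 12, 14, 15]
Total comparisons: 5

The merged array is [5, 11, 11, 12, 14, 15], requiring 5 comparisons. The merge step runs in O(n) time where n is the total number of elements.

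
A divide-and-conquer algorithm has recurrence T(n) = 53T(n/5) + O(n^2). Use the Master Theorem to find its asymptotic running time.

Master Theorem for T(n) = 53T(n/5) + O(n^2):

a = 53, b = 5, c = 2
log_b(a) = log_5(53) = 2.4669

Case 1: c = 2 < log_5(53) = 2.4669
T(n) = O(n^(log_5 53))

For T(n) = 53T(n/5) + O(n^2): log_5(53) = 2.4669. This is Case 1 of the Master Theorem (c < log_b(a), work dominated by leaves), giving O(n^(log_5 53)).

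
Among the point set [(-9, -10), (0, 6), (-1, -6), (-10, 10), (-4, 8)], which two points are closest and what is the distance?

Computing all pairwise distances among 5 points:

d((-9, -10), (0, 6)) = 18.3576
d((-9, -10), (-1, -6)) = 8.9443
d((-9, -10), (-10, 10)) = 20.025
d((-9, -10), (-4, 8)) = 18.6815
d((0, 6), (-1, -6)) = 12.0416
d((0, 6), (-10, 10)) = 10.7703
d((0, 6), (-4, 8)) = 4.4721 <-- minimum
d((-1, -6), (-10, 10)) = 18.3576
d((-1, -6), (-4, 8)) = 14.3178
d((-10, 10), (-4, 8)) = 6.3246

Closest pair: (0, 6) and (-4, 8) with distance 4.4721

The closest pair is (0, 6) and (-4, 8) with Euclidean distance 4.4721. For 5 points, brute-force pairwise comparison is shown above. For large n, the divide-and-conquer algorithm (sort by x, recurse on halves, check the dividing strip) achieves O(n log n).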